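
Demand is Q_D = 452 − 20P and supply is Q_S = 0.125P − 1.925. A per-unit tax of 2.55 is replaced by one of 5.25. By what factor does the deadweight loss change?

In inverse form: demand P = 22.6 − 0.05Q, supply P = 15.4 + 8Q.
Competitive equilibrium: 22.6 − 0.05Q = 15.4 + 8Q → Q* = 0.8944, P* = 22.5553.
For a per-unit tax t: ΔQ = t/8.05, so DWL = ½·t·(t/8.05) = t²/16.1.
At t = 2.55: DWL = 0.404. At t = 5.25: DWL = 1.712.
Ratio = (5.25/2.55)² = 4.239.

4.239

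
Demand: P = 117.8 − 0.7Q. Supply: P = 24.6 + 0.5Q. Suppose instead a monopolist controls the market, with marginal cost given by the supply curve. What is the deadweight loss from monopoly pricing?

491.26

Competitive equilibrium: 117.8 − 0.7Q = 24.6 + 0.5Q → Q* = 77.6667, P* = 63.4333.
Marginal revenue: MR = 117.8 − 1.4Q. Set MR = MC: 117.8 − 1.4Q = 24.6 + 0.5Q → Q_m = 49.0526.
Price P_m = 117.8 − 0.7·49.0526 = 83.4632; MC(Q_m) = 24.6 + 0.5·49.0526 = 49.1263.
Competitive Q* = 77.6667, so ΔQ = 28.6141; wedge = 83.4632 − 49.1263 = 34.3369.
Welfare loss = ½ × 28.6141 × 34.3369 = 491.26.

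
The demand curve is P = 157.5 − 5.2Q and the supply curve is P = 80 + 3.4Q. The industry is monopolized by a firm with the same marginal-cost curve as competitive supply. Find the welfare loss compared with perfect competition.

49.58

Competitive equilibrium: 157.5 − 5.2Q = 80 + 3.4Q → Q* = 9.0116, P* = 110.6395.
Marginal revenue: MR = 157.5 − 10.4Q. Set MR = MC: 157.5 − 10.4Q = 80 + 3.4Q → Q_m = 5.6159.
Price P_m = 157.5 − 5.2·5.6159 = 128.2973; MC(Q_m) = 80 + 3.4·5.6159 = 99.0941.
Competitive Q* = 9.0116, so ΔQ = 3.3957; wedge = 128.2973 − 99.0941 = 29.2032.
Deadweight loss = ½ × 3.3957 × 29.2032 = 49.58.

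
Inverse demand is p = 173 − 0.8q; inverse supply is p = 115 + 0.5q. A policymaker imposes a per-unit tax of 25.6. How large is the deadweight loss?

Competitive equilibrium: 173 − 0.8q = 115 + 0.5q → q* = 44.6154, p* = 137.3077.
With the tax, the buyer price exceeds the seller price by 25.6: (173 − 0.8q) − (115 + 0.5q) = 25.6 → q' = 24.9231.
Δq = 44.6154 − 24.9231 = 19.6923; the wedge equals the tax, 25.6.
The triangle = ½ × 19.6923 × 25.6 = 252.06.

252.06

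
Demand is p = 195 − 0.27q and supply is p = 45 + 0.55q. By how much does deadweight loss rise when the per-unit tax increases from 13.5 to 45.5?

1151.22

Competitive equilibrium: 195 − 0.27q = 45 + 0.55q → q* = 182.9268, p* = 145.6098.
For a per-unit tax t: Δq = t/0.82, so DWL = ½·t·(t/0.82) = t²/1.64.
At t = 13.5: DWL = 111.128. At t = 45.5: DWL = 1262.348.
Increase = 1262.348 − 111.128 = 1151.22.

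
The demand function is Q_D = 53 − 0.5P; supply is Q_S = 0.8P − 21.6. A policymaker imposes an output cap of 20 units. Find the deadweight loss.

30.15

In inverse form: demand P = 106 − 2Q, supply P = 27 + 1.25Q.
Competitive equilibrium: 106 − 2Q = 27 + 1.25Q → Q* = 24.3077, P* = 57.3846.
At Q = 20: demand price = 106 − 2·20 = 66; supply price = 27 + 1.25·20 = 52.
ΔQ = 24.3077 − 20 = 4.3077; wedge = 66 − 52 = 14.
Welfare loss = ½ × 4.3077 × 14 = 30.15.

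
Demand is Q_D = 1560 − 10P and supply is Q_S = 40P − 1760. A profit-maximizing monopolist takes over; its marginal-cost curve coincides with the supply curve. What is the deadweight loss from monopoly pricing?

In inverse form: demand P = 156 − 0.1Q, supply P = 44 + 0.025Q.
Competitive equilibrium: 156 − 0.1Q = 44 + 0.025Q → Q* = 896, P* = 66.4.
Marginal revenue: MR = 156 − 0.2Q. Set MR = MC: 156 − 0.2Q = 44 + 0.025Q → Q_m = 497.7778.
Price P_m = 156 − 0.1·497.7778 = 106.2222; MC(Q_m) = 44 + 0.025·497.7778 = 56.4444.
Competitive Q* = 896, so ΔQ = 398.2222; wedge = 106.2222 − 56.4444 = 49.7778.
Deadweight loss = ½ × 398.2222 × 49.7778 = 9911.31.

9911.31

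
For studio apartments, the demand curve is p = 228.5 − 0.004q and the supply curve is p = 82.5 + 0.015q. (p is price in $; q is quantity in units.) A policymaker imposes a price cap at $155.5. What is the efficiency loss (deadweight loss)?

Competitive equilibrium: 228.5 − 0.004q = 82.5 + 0.015q → q* = 7684.210526, p* = 197.763158.
At the ceiling p = 155.5, quantity supplied = (155.5 − 82.5)/0.015 = 4866.666667.
Willingness to pay at q' = 4866.666667: 228.5 − 0.004·4866.666667 = 209.033333.
Δq = 7684.210526 − 4866.666667 = 2817.543859; wedge = 209.033333 − 155.5 = 53.533333.
Deadweight loss = ½ × 2817.543859 × 53.533333 = $75416.26.

$75416.26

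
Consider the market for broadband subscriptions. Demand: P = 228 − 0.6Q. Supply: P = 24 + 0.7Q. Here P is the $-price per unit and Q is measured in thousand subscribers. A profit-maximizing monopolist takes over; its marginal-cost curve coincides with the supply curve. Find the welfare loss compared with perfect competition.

$1596.18 thousand

Competitive equilibrium: 228 − 0.6Q = 24 + 0.7Q → Q* = 156.9231, P* = 133.8462.
Marginal revenue: MR = 228 − 1.2Q. Set MR = MC: 228 − 1.2Q = 24 + 0.7Q → Q_m = 107.3684.
Price P_m = 228 − 0.6·107.3684 = 163.579; MC(Q_m) = 24 + 0.7·107.3684 = 99.1579.
Competitive Q* = 156.9231, so ΔQ = 49.5547; wedge = 163.579 − 99.1579 = 64.4211.
Deadweight loss = ½ × 49.5547 × 64.4211 = $1596.18 thousand.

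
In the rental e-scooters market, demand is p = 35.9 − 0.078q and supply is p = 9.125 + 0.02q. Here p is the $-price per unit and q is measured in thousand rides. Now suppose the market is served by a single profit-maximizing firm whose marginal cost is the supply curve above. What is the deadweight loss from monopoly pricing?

Competitive equilibrium: 35.9 − 0.078q = 9.125 + 0.02q → q* = 273.2143, p* = 14.5893.
Marginal revenue: MR = 35.9 − 0.156q. Set MR = MC: 35.9 − 0.156q = 9.125 + 0.02q → q_m = 152.1307.
Price p_m = 35.9 − 0.078·152.1307 = 24.0338; MC(q_m) = 9.125 + 0.02·152.1307 = 12.1676.
Competitive q* = 273.2143, so Δq = 121.0836; wedge = 24.0338 − 12.1676 = 11.8662.
The triangle = ½ × 121.0836 × 11.8662 = $718.40 thousand.

$718.40 thousand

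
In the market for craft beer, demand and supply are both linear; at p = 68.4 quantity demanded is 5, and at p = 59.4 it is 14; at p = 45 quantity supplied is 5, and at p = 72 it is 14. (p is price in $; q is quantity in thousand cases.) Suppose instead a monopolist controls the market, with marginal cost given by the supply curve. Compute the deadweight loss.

$9.42 thousand

Demand slope = (59.4 − 68.4)/(14 − 5) = −1, so p = 73.4 − q.
Supply slope = (72 − 45)/(14 − 5) = 3, so p = 30 + 3q.
Competitive equilibrium: 73.4 − q = 30 + 3q → q* = 10.85, p* = 62.55.
Marginal revenue: MR = 73.4 − 2q. Set MR = MC: 73.4 − 2q = 30 + 3q → q_m = 8.68.
Price p_m = 73.4 − 1·8.68 = 64.72; MC(q_m) = 30 + 3·8.68 = 56.04.
Competitive q* = 10.85, so Δq = 2.17; wedge = 64.72 − 56.04 = 8.68.
Welfare loss = ½ × 2.17 × 8.68 = $9.42 thousand.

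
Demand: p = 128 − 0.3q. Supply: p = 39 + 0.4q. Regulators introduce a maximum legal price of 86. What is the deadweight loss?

32.54

Competitive equilibrium: 128 − 0.3q = 39 + 0.4q → q* = 127.1429, p* = 89.8571.
At the ceiling p = 86, quantity supplied = (86 − 39)/0.4 = 117.5.
Willingness to pay at q' = 117.5: 128 − 0.3·117.5 = 92.75.
Δq = 127.1429 − 117.5 = 9.6429; wedge = 92.75 − 86 = 6.75.
Deadweight loss = ½ × 9.6429 × 6.75 = 32.54.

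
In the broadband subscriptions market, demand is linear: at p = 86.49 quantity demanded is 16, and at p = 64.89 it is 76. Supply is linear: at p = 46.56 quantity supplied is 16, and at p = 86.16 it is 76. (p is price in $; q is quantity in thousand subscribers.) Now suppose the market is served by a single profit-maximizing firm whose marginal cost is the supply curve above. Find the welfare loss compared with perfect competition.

$105.55 thousand

Demand slope = (64.89 − 86.49)/(76 − 16) = −0.36, so p = 92.25 − 0.36q.
Supply slope = (86.16 − 46.56)/(76 − 16) = 0.66, so p = 36 + 0.66q.
Competitive equilibrium: 92.25 − 0.36q = 36 + 0.66q → q* = 55.1471, p* = 72.3971.
Marginal revenue: MR = 92.25 − 0.72q. Set MR = MC: 92.25 − 0.72q = 36 + 0.66q → q_m = 40.7609.
Price p_m = 92.25 − 0.36·40.7609 = 77.5761; MC(q_m) = 36 + 0.66·40.7609 = 62.9022.
Competitive q* = 55.1471, so Δq = 14.3862; wedge = 77.5761 − 62.9022 = 14.6739.
The triangle = ½ × 14.3862 × 14.6739 = $105.55 thousand.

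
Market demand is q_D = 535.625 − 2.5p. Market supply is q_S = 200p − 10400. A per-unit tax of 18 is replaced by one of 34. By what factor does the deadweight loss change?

In inverse form: demand p = 214.25 − 0.4q, supply p = 52 + 0.005q.
Competitive equilibrium: 214.25 − 0.4q = 52 + 0.005q → q* = 400.6173, p* = 54.0031.
For a per-unit tax t: Δq = t/0.405, so DWL = ½·t·(t/0.405) = t²/0.81.
At t = 18: DWL = 400. At t = 34: DWL = 1427.160.
Ratio = (34/18)² = 3.568.

3.568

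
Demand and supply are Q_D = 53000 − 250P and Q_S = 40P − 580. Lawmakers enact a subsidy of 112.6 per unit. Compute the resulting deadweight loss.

In inverse form: demand P = 212 − 0.004Q, supply P = 14.5 + 0.025Q.
Competitive equilibrium: 212 − 0.004Q = 14.5 + 0.025Q → Q* = 6810.3448, P* = 184.7586.
The subsidy lowers effective supply by 112.6: P = 0.025Q − 98.1.
New quantity: 212 − 0.004Q = 0.025Q − 98.1 → Q' = 10693.1034.
Overproduction ΔQ = 10693.1034 − 6810.3448 = 3882.7586; wedge = subsidy = 112.6.
DWL = ½ × 3882.7586 × 112.6 = 218599.31.

218599.31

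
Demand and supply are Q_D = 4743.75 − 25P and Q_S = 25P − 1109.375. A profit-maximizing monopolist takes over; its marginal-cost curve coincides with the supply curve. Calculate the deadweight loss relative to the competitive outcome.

14676.31

In inverse form: demand P = 189.75 − 0.04Q, supply P = 44.375 + 0.04Q.
Competitive equilibrium: 189.75 − 0.04Q = 44.375 + 0.04Q → Q* = 1817.1875, P* = 117.0625.
Marginal revenue: MR = 189.75 − 0.08Q. Set MR = MC: 189.75 − 0.08Q = 44.375 + 0.04Q → Q_m = 1211.458333.
Price P_m = 189.75 − 0.04·1211.458333 = 141.291667; MC(Q_m) = 44.375 + 0.04·1211.458333 = 92.833333.
Competitive Q* = 1817.1875, so ΔQ = 605.729167; wedge = 141.291667 − 92.833333 = 48.458334.
Welfare loss = ½ × 605.729167 × 48.458334 = 14676.31.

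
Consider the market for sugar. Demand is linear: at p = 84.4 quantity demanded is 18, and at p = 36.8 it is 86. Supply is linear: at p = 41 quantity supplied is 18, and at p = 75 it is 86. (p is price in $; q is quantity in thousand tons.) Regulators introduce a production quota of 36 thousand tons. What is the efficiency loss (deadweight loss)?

$198.02 thousand

Demand slope = (36.8 − 84.4)/(86 − 18) = −0.7, so p = 97 − 0.7q.
Supply slope = (75 − 41)/(86 − 18) = 0.5, so p = 32 + 0.5q.
Competitive equilibrium: 97 − 0.7q = 32 + 0.5q → q* = 54.1667, p* = 59.0833.
At q = 36: demand price = 97 − 0.7·36 = 71.8; supply price = 32 + 0.5·36 = 50.
Δq = 54.1667 − 36 = 18.1667; wedge = 71.8 − 50 = 21.8.
Deadweight loss = ½ × 18.1667 × 21.8 = $198.02 thousand.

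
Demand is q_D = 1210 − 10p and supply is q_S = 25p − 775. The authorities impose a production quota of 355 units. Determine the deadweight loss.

In inverse form: demand p = 121 − 0.1q, supply p = 31 + 0.04q.
Competitive equilibrium: 121 − 0.1q = 31 + 0.04q → q* = 642.8571, p* = 56.7143.
At q = 355: demand price = 121 − 0.1·355 = 85.5; supply price = 31 + 0.04·355 = 45.2.
Δq = 642.8571 − 355 = 287.8571; wedge = 85.5 − 45.2 = 40.3.
Deadweight loss = ½ × 287.8571 × 40.3 = 5800.32.

5800.32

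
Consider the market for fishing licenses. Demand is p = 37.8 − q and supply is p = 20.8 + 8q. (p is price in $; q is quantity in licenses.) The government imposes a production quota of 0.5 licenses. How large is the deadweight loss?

Competitive equilibrium: 37.8 − q = 20.8 + 8q → q* = 1.8889, p* = 35.9111.
At q = 0.5: demand price = 37.8 − 1·0.5 = 37.3; supply price = 20.8 + 8·0.5 = 24.8.
Δq = 1.8889 − 0.5 = 1.3889; wedge = 37.3 − 24.8 = 12.5.
DWL = ½ × 1.3889 × 12.5 = $8.68.

$8.68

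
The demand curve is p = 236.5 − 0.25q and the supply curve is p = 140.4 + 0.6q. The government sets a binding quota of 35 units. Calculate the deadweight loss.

2589.60

Competitive equilibrium: 236.5 − 0.25q = 140.4 + 0.6q → q* = 113.0588, p* = 208.2353.
At q = 35: demand price = 236.5 − 0.25·35 = 227.75; supply price = 140.4 + 0.6·35 = 161.4.
Δq = 113.0588 − 35 = 78.0588; wedge = 227.75 − 161.4 = 66.35.
DWL = ½ × 78.0588 × 66.35 = 2589.60.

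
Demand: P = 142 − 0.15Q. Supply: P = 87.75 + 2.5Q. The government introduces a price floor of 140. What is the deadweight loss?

Competitive equilibrium: 142 − 0.15Q = 87.75 + 2.5Q → Q* = 20.4717, P* = 138.9292.
At the floor P = 140, quantity demanded = (142 − 140)/0.15 = 13.3333.
Sellers' marginal cost at Q' = 13.3333: 87.75 + 2.5·13.3333 = 121.0833.
ΔQ = 20.4717 − 13.3333 = 7.1384; wedge = 140 − 121.0833 = 18.9167.
Deadweight loss = ½ × 7.1384 × 18.9167 = 67.52.

67.52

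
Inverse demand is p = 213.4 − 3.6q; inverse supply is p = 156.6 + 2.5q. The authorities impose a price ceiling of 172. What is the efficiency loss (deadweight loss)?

Competitive equilibrium: 213.4 − 3.6q = 156.6 + 2.5q → q* = 9.3115, p* = 179.8787.
At the ceiling p = 172, quantity supplied = (172 − 156.6)/2.5 = 6.16.
Willingness to pay at q' = 6.16: 213.4 − 3.6·6.16 = 191.224.
Δq = 9.3115 − 6.16 = 3.1515; wedge = 191.224 − 172 = 19.224.
DWL = ½ × 3.1515 × 19.224 = 30.29.

30.29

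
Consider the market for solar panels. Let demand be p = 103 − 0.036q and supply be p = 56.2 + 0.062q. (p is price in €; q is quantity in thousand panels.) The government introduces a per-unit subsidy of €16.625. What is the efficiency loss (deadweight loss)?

€1410.16 thousand

Competitive equilibrium: 103 − 0.036q = 56.2 + 0.062q → q* = 477.551, p* = 85.8082.
The subsidy lowers effective supply by 16.625: p = 39.575 + 0.062q.
New quantity: 103 − 0.036q = 39.575 + 0.062q → q' = 647.1939.
Overproduction Δq = 647.1939 − 477.551 = 169.6429; wedge = subsidy = 16.625.
DWL = ½ × 169.6429 × 16.625 = €1410.16 thousand.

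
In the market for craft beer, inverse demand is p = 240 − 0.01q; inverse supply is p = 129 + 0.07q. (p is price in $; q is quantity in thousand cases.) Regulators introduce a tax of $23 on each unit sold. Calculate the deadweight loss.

$3306.25 thousand

Competitive equilibrium: 240 − 0.01q = 129 + 0.07q → q* = 1387.5, p* = 226.125.
With the tax, the buyer price exceeds the seller price by 23: (240 − 0.01q) − (129 + 0.07q) = 23 → q' = 1100.
Δq = 1387.5 − 1100 = 287.5; the wedge equals the tax, 23.
The triangle = ½ × 287.5 × 23 = $3306.25 thousand.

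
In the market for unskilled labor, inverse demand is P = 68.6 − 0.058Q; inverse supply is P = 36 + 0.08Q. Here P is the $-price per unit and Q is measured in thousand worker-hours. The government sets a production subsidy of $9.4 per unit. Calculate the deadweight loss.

$320.14 thousand

Competitive equilibrium: 68.6 − 0.058Q = 36 + 0.08Q → Q* = 236.2319, P* = 54.8986.
The subsidy lowers effective supply by 9.4: P = 26.6 + 0.08Q.
New quantity: 68.6 − 0.058Q = 26.6 + 0.08Q → Q' = 304.3478.
Overproduction ΔQ = 304.3478 − 236.2319 = 68.1159; wedge = subsidy = 9.4.
DWL = ½ × 68.1159 × 9.4 = $320.14 thousand.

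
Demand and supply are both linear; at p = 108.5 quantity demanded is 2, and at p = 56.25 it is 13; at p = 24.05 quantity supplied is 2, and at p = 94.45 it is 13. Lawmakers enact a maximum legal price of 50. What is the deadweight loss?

69.05

Demand slope = (56.25 − 108.5)/(13 − 2) = −4.75, so p = 118 − 4.75q.
Supply slope = (94.45 − 24.05)/(13 − 2) = 6.4, so p = 11.25 + 6.4q.
Competitive equilibrium: 118 − 4.75q = 11.25 + 6.4q → q* = 9.574, p* = 72.5235.
At the ceiling p = 50, quantity supplied = (50 − 11.25)/6.4 = 6.0547.
Willingness to pay at q' = 6.0547: 118 − 4.75·6.0547 = 89.2402.
Δq = 9.574 − 6.0547 = 3.5193; wedge = 89.2402 − 50 = 39.2402.
The triangle = ½ × 3.5193 × 39.2402 = 69.05.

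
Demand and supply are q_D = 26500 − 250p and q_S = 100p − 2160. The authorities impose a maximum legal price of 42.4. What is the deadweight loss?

In inverse form: demand p = 106 − 0.004q, supply p = 21.6 + 0.01q.
Competitive equilibrium: 106 − 0.004q = 21.6 + 0.01q → q* = 6028.5714, p* = 81.8857.
At the ceiling p = 42.4, quantity supplied = (42.4 − 21.6)/0.01 = 2080.
Willingness to pay at q' = 2080: 106 − 0.004·2080 = 97.68.
Δq = 6028.5714 − 2080 = 3948.5714; wedge = 97.68 − 42.4 = 55.28.
Deadweight loss = ½ × 3948.5714 × 55.28 = 109138.51.

109138.51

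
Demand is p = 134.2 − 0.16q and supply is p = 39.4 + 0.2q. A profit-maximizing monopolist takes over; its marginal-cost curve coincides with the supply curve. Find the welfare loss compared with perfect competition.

Competitive equilibrium: 134.2 − 0.16q = 39.4 + 0.2q → q* = 263.3333, p* = 92.0667.
Marginal revenue: MR = 134.2 − 0.32q. Set MR = MC: 134.2 − 0.32q = 39.4 + 0.2q → q_m = 182.3077.
Price p_m = 134.2 − 0.16·182.3077 = 105.0308; MC(q_m) = 39.4 + 0.2·182.3077 = 75.8615.
Competitive q* = 263.3333, so Δq = 81.0256; wedge = 105.0308 − 75.8615 = 29.1693.
Welfare loss = ½ × 81.0256 × 29.1693 = 1181.73.

1181.73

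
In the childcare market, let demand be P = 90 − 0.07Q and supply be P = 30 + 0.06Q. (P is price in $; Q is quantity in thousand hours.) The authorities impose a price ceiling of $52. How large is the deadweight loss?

$585.04 thousand

Competitive equilibrium: 90 − 0.07Q = 30 + 0.06Q → Q* = 461.5385, P* = 57.6923.
At the ceiling P = 52, quantity supplied = (52 − 30)/0.06 = 366.6667.
Willingness to pay at Q' = 366.6667: 90 − 0.07·366.6667 = 64.3333.
ΔQ = 461.5385 − 366.6667 = 94.8718; wedge = 64.3333 − 52 = 12.3333.
DWL = ½ × 94.8718 × 12.3333 = $585.04 thousand.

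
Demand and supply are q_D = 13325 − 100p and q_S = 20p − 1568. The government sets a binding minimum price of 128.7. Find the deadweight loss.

In inverse form: demand p = 133.25 − 0.01q, supply p = 78.4 + 0.05q.
Competitive equilibrium: 133.25 − 0.01q = 78.4 + 0.05q → q* = 914.1667, p* = 124.1083.
At the floor p = 128.7, quantity demanded = (133.25 − 128.7)/0.01 = 455.
Sellers' marginal cost at q' = 455: 78.4 + 0.05·455 = 101.15.
Δq = 914.1667 − 455 = 459.1667; wedge = 128.7 − 101.15 = 27.55.
Welfare loss = ½ × 459.1667 × 27.55 = 6325.02.

6325.02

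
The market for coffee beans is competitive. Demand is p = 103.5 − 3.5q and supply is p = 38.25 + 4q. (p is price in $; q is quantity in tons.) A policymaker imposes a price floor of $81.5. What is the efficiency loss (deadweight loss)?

Competitive equilibrium: 103.5 − 3.5q = 38.25 + 4q → q* = 8.7, p* = 73.05.
At the floor p = 81.5, quantity demanded = (103.5 − 81.5)/3.5 = 6.2857.
Sellers' marginal cost at q' = 6.2857: 38.25 + 4·6.2857 = 63.3928.
Δq = 8.7 − 6.2857 = 2.4143; wedge = 81.5 − 63.3928 = 18.1072.
Welfare loss = ½ × 2.4143 × 18.1072 = $21.86.

$21.86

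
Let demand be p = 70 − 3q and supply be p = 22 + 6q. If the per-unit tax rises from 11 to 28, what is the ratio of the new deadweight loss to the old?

6.479

Competitive equilibrium: 70 − 3q = 22 + 6q → q* = 5.3333, p* = 54.
For a per-unit tax t: Δq = t/9, so DWL = ½·t·(t/9) = t²/18.
At t = 11: DWL = 6.722. At t = 28: DWL = 43.556.
Ratio = (28/11)² = 6.479.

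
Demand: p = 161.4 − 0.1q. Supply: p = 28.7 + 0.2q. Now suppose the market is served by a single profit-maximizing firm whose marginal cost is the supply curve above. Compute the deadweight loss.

1834.30

Competitive equilibrium: 161.4 − 0.1q = 28.7 + 0.2q → q* = 442.3333, p* = 117.1667.
Marginal revenue: MR = 161.4 − 0.2q. Set MR = MC: 161.4 − 0.2q = 28.7 + 0.2q → q_m = 331.75.
Price p_m = 161.4 − 0.1·331.75 = 128.225; MC(q_m) = 28.7 + 0.2·331.75 = 95.05.
Competitive q* = 442.3333, so Δq = 110.5833; wedge = 128.225 − 95.05 = 33.175.
DWL = ½ × 110.5833 × 33.175 = 1834.30.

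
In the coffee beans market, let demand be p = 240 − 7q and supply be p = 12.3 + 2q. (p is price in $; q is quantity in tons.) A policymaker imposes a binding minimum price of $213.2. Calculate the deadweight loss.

Competitive equilibrium: 240 − 7q = 12.3 + 2q → q* = 25.3, p* = 62.9.
At the floor p = 213.2, quantity demanded = (240 − 213.2)/7 = 3.8286.
Sellers' marginal cost at q' = 3.8286: 12.3 + 2·3.8286 = 19.9572.
Δq = 25.3 − 3.8286 = 21.4714; wedge = 213.2 − 19.9572 = 193.2428.
The triangle = ½ × 21.4714 × 193.2428 = $2074.60.

$2074.60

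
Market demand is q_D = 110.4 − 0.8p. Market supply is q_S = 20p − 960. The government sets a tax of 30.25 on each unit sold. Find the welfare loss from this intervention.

In inverse form: demand p = 138 − 1.25q, supply p = 48 + 0.05q.
Competitive equilibrium: 138 − 1.25q = 48 + 0.05q → q* = 69.2308, p* = 51.4615.
With the tax, the buyer price exceeds the seller price by 30.25: (138 − 1.25q) − (48 + 0.05q) = 30.25 → q' = 45.9615.
Δq = 69.2308 − 45.9615 = 23.2693; the wedge equals the tax, 30.25.
Welfare loss = ½ × 23.2693 × 30.25 = 351.95.

351.95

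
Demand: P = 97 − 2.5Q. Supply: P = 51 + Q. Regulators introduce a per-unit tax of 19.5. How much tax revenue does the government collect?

Competitive equilibrium: 97 − 2.5Q = 51 + Q → Q* = 13.1429, P* = 64.1429.
With the tax, the buyer price exceeds the seller price by 19.5: (97 − 2.5Q) − (51 + Q) = 19.5 → Q' = 7.5714.
Tax revenue = 19.5 × 7.5714 = 147.64.

147.64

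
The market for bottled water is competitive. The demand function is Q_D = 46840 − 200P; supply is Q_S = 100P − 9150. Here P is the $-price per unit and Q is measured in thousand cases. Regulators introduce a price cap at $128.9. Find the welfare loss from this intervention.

$249985.33 thousand

In inverse form: demand P = 234.2 − 0.005Q, supply P = 91.5 + 0.01Q.
Competitive equilibrium: 234.2 − 0.005Q = 91.5 + 0.01Q → Q* = 9513.3333, P* = 186.6333.
At the ceiling P = 128.9, quantity supplied = (128.9 − 91.5)/0.01 = 3740.
Willingness to pay at Q' = 3740: 234.2 − 0.005·3740 = 215.5.
ΔQ = 9513.3333 − 3740 = 5773.3333; wedge = 215.5 − 128.9 = 86.6.
Deadweight loss = ½ × 5773.3333 × 86.6 = $249985.33 thousand.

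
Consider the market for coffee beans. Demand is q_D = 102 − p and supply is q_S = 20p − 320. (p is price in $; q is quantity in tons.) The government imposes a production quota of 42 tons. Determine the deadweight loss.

$836

In inverse form: demand p = 102 − q, supply p = 16 + 0.05q.
Competitive equilibrium: 102 − q = 16 + 0.05q → q* = 81.90476, p* = 20.09524.
At q = 42: demand price = 102 − 1·42 = 60; supply price = 16 + 0.05·42 = 18.1.
Δq = 81.90476 − 42 = 39.90476; wedge = 60 − 18.1 = 41.9.
Welfare loss = ½ × 39.90476 × 41.9 = $836.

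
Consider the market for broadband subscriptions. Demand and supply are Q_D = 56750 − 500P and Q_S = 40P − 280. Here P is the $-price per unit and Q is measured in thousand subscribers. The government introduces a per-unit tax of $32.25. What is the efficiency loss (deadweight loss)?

$19260.42 thousand

In inverse form: demand P = 113.5 − 0.002Q, supply P = 7 + 0.025Q.
Competitive equilibrium: 113.5 − 0.002Q = 7 + 0.025Q → Q* = 3944.4444, P* = 105.6111.
With the tax, the buyer price exceeds the seller price by 32.25: (113.5 − 0.002Q) − (7 + 0.025Q) = 32.25 → Q' = 2750.
ΔQ = 3944.4444 − 2750 = 1194.4444; the wedge equals the tax, 32.25.
DWL = ½ × 1194.4444 × 32.25 = $19260.42 thousand.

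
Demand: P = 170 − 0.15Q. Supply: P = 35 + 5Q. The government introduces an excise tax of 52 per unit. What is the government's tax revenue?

Competitive equilibrium: 170 − 0.15Q = 35 + 5Q → Q* = 26.2136, P* = 166.068.
With the tax, the buyer price exceeds the seller price by 52: (170 − 0.15Q) − (35 + 5Q) = 52 → Q' = 16.1165.
Tax revenue = 52 × 16.1165 = 838.06.

838.06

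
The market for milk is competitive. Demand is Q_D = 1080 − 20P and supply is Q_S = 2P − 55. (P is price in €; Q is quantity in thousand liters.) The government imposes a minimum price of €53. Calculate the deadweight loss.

In inverse form: demand P = 54 − 0.05Q, supply P = 27.5 + 0.5Q.
Competitive equilibrium: 54 − 0.05Q = 27.5 + 0.5Q → Q* = 48.1818, P* = 51.5909.
At the floor P = 53, quantity demanded = (54 − 53)/0.05 = 20.
Sellers' marginal cost at Q' = 20: 27.5 + 0.5·20 = 37.5.
ΔQ = 48.1818 − 20 = 28.1818; wedge = 53 − 37.5 = 15.5.
Deadweight loss = ½ × 28.1818 × 15.5 = €218.41 thousand.

€218.41 thousand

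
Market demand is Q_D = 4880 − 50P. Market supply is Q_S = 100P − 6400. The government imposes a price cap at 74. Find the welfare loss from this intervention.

In inverse form: demand P = 97.6 − 0.02Q, supply P = 64 + 0.01Q.
Competitive equilibrium: 97.6 − 0.02Q = 64 + 0.01Q → Q* = 1120, P* = 75.2.
At the ceiling P = 74, quantity supplied = (74 − 64)/0.01 = 1000.
Willingness to pay at Q' = 1000: 97.6 − 0.02·1000 = 77.6.
ΔQ = 1120 − 1000 = 120; wedge = 77.6 − 74 = 3.6.
Welfare loss = ½ × 120 × 3.6 = 216.

216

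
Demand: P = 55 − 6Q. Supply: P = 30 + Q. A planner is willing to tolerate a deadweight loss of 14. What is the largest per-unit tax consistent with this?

14

Competitive equilibrium: 55 − 6Q = 30 + Q → Q* = 3.5714, P* = 33.5714.
A tax t gives ΔQ = t/7 and wedge t, so DWL = t²/14.
t²/14 = 14 → t² = 196 → t = 14.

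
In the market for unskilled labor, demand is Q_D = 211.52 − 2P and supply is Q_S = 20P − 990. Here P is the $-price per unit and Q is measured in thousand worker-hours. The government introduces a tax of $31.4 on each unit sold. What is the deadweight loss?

$896.33 thousand

In inverse form: demand P = 105.76 − 0.5Q, supply P = 49.5 + 0.05Q.
Competitive equilibrium: 105.76 − 0.5Q = 49.5 + 0.05Q → Q* = 102.2909, P* = 54.6145.
With the tax, the buyer price exceeds the seller price by 31.4: (105.76 − 0.5Q) − (49.5 + 0.05Q) = 31.4 → Q' = 45.2.
ΔQ = 102.2909 − 45.2 = 57.0909; the wedge equals the tax, 31.4.
Welfare loss = ½ × 57.0909 × 31.4 = $896.33 thousand.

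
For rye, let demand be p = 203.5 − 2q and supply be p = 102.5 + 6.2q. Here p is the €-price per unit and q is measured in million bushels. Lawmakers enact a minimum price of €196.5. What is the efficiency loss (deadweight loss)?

€318.74 million

Competitive equilibrium: 203.5 − 2q = 102.5 + 6.2q → q* = 12.3171, p* = 178.8659.
At the floor p = 196.5, quantity demanded = (203.5 − 196.5)/2 = 3.5.
Sellers' marginal cost at q' = 3.5: 102.5 + 6.2·3.5 = 124.2.
Δq = 12.3171 − 3.5 = 8.8171; wedge = 196.5 − 124.2 = 72.3.
The triangle = ½ × 8.8171 × 72.3 = €318.74 million.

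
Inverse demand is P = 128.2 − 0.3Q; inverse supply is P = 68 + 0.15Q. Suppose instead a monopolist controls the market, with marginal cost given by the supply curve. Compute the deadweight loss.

644.27

Competitive equilibrium: 128.2 − 0.3Q = 68 + 0.15Q → Q* = 133.7778, P* = 88.0667.
Marginal revenue: MR = 128.2 − 0.6Q. Set MR = MC: 128.2 − 0.6Q = 68 + 0.15Q → Q_m = 80.2667.
Price P_m = 128.2 − 0.3·80.2667 = 104.12; MC(Q_m) = 68 + 0.15·80.2667 = 80.04.
Competitive Q* = 133.7778, so ΔQ = 53.5111; wedge = 104.12 − 80.04 = 24.08.
Deadweight loss = ½ × 53.5111 × 24.08 = 644.27.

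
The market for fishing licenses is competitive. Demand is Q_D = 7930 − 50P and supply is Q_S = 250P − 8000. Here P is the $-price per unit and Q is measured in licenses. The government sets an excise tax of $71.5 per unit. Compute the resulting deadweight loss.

In inverse form: demand P = 158.6 − 0.02Q, supply P = 32 + 0.004Q.
Competitive equilibrium: 158.6 − 0.02Q = 32 + 0.004Q → Q* = 5275, P* = 53.1.
With the tax, the buyer price exceeds the seller price by 71.5: (158.6 − 0.02Q) − (32 + 0.004Q) = 71.5 → Q' = 2295.8333.
ΔQ = 5275 − 2295.8333 = 2979.1667; the wedge equals the tax, 71.5.
DWL = ½ × 2979.1667 × 71.5 = $106505.21.

$106505.21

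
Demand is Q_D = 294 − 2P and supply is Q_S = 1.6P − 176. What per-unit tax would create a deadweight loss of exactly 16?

6

In inverse form: demand P = 147 − 0.5Q, supply P = 110 + 0.625Q.
Competitive equilibrium: 147 − 0.5Q = 110 + 0.625Q → Q* = 32.8889, P* = 130.5556.
A tax t gives ΔQ = t/1.125 and wedge t, so DWL = t²/2.25.
t²/2.25 = 16 → t² = 36 → t = 6.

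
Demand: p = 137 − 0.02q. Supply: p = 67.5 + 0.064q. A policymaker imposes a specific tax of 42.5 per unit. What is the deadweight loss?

Competitive equilibrium: 137 − 0.02q = 67.5 + 0.064q → q* = 827.381, p* = 120.4524.
With the tax, the buyer price exceeds the seller price by 42.5: (137 − 0.02q) − (67.5 + 0.064q) = 42.5 → q' = 321.4286.
Δq = 827.381 − 321.4286 = 505.9524; the wedge equals the tax, 42.5.
The triangle = ½ × 505.9524 × 42.5 = 10751.49.

10751.49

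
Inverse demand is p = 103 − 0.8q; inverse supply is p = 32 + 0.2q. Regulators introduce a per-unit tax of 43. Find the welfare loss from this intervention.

924.50

Competitive equilibrium: 103 − 0.8q = 32 + 0.2q → q* = 71, p* = 46.2.
With the tax, the buyer price exceeds the seller price by 43: (103 − 0.8q) − (32 + 0.2q) = 43 → q' = 28.
Δq = 71 − 28 = 43; the wedge equals the tax, 43.
Deadweight loss = ½ × 43 × 43 = 924.50.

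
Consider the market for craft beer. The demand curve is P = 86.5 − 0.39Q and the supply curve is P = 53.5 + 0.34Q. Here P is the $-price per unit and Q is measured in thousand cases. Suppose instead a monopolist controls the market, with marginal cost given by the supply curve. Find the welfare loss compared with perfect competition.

Competitive equilibrium: 86.5 − 0.39Q = 53.5 + 0.34Q → Q* = 45.2055, P* = 68.8699.
Marginal revenue: MR = 86.5 − 0.78Q. Set MR = MC: 86.5 − 0.78Q = 53.5 + 0.34Q → Q_m = 29.4643.
Price P_m = 86.5 − 0.39·29.4643 = 75.0089; MC(Q_m) = 53.5 + 0.34·29.4643 = 63.5179.
Competitive Q* = 45.2055, so ΔQ = 15.7412; wedge = 75.0089 − 63.5179 = 11.491.
The triangle = ½ × 15.7412 × 11.491 = $90.44 thousand.

$90.44 thousand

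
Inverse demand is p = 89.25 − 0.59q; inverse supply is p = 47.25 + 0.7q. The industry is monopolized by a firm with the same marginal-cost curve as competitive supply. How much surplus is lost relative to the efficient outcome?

67.34

Competitive equilibrium: 89.25 − 0.59q = 47.25 + 0.7q → q* = 32.5581, p* = 70.0407.
Marginal revenue: MR = 89.25 − 1.18q. Set MR = MC: 89.25 − 1.18q = 47.25 + 0.7q → q_m = 22.3404.
Price p_m = 89.25 − 0.59·22.3404 = 76.0692; MC(q_m) = 47.25 + 0.7·22.3404 = 62.8883.
Competitive q* = 32.5581, so Δq = 10.2177; wedge = 76.0692 − 62.8883 = 13.1809.
The triangle = ½ × 10.2177 × 13.1809 = 67.34.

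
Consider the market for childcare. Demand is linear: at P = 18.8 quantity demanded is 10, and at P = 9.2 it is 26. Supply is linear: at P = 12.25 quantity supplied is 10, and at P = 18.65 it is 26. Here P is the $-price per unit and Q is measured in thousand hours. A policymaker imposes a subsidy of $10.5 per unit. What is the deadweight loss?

$55.125 thousand

Demand slope = (9.2 − 18.8)/(26 − 10) = −0.6, so P = 24.8 − 0.6Q.
Supply slope = (18.65 − 12.25)/(26 − 10) = 0.4, so P = 8.25 + 0.4Q.
Competitive equilibrium: 24.8 − 0.6Q = 8.25 + 0.4Q → Q* = 16.55, P* = 14.87.
The subsidy lowers effective supply by 10.5: P = 0.4Q − 2.25.
New quantity: 24.8 − 0.6Q = 0.4Q − 2.25 → Q' = 27.05.
Overproduction ΔQ = 27.05 − 16.55 = 10.5; wedge = subsidy = 10.5.
Welfare loss = ½ × 10.5 × 10.5 = $55.125 thousand.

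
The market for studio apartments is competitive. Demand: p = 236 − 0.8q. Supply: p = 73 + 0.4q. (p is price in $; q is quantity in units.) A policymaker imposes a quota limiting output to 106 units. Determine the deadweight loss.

Competitive equilibrium: 236 − 0.8q = 73 + 0.4q → q* = 135.8333, p* = 127.3333.
At q = 106: demand price = 236 − 0.8·106 = 151.2; supply price = 73 + 0.4·106 = 115.4.
Δq = 135.8333 − 106 = 29.8333; wedge = 151.2 − 115.4 = 35.8.
DWL = ½ × 29.8333 × 35.8 = $534.02.

$534.02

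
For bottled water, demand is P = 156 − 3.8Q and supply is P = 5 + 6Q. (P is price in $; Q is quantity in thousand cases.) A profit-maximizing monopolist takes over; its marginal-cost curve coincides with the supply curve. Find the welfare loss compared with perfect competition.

$90.82 thousand

Competitive equilibrium: 156 − 3.8Q = 5 + 6Q → Q* = 15.4082, P* = 97.449.
Marginal revenue: MR = 156 − 7.6Q. Set MR = MC: 156 − 7.6Q = 5 + 6Q → Q_m = 11.1029.
Price P_m = 156 − 3.8·11.1029 = 113.809; MC(Q_m) = 5 + 6·11.1029 = 71.6174.
Competitive Q* = 15.4082, so ΔQ = 4.3053; wedge = 113.809 − 71.6174 = 42.1916.
The triangle = ½ × 4.3053 × 42.1916 = $90.82 thousand.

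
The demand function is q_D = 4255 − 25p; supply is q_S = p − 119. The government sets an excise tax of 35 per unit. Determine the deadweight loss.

In inverse form: demand p = 170.2 − 0.04q, supply p = 119 + q.
Competitive equilibrium: 170.2 − 0.04q = 119 + q → q* = 49.2308, p* = 168.2308.
With the tax, the buyer price exceeds the seller price by 35: (170.2 − 0.04q) − (119 + q) = 35 → q' = 15.5769.
Δq = 49.2308 − 15.5769 = 33.6539; the wedge equals the tax, 35.
Welfare loss = ½ × 33.6539 × 35 = 588.94.

588.94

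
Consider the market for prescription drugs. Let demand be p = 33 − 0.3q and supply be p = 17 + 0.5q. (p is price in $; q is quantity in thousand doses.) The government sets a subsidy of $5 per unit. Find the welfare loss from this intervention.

Competitive equilibrium: 33 − 0.3q = 17 + 0.5q → q* = 20, p* = 27.
The subsidy lowers effective supply by 5: p = 12 + 0.5q.
New quantity: 33 − 0.3q = 12 + 0.5q → q' = 26.25.
Overproduction Δq = 26.25 − 20 = 6.25; wedge = subsidy = 5.
Welfare loss = ½ × 6.25 × 5 = $15.625 thousand.

$15.625 thousand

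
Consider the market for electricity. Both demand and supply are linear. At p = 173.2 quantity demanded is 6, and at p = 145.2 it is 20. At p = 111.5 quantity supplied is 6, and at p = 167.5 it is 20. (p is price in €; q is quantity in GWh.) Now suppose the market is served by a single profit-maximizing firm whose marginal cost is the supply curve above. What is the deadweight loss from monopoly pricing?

€49.72

Demand slope = (145.2 − 173.2)/(20 − 6) = −2, so p = 185.2 − 2q.
Supply slope = (167.5 − 111.5)/(20 − 6) = 4, so p = 87.5 + 4q.
Competitive equilibrium: 185.2 − 2q = 87.5 + 4q → q* = 16.28333, p* = 152.63333.
Marginal revenue: MR = 185.2 − 4q. Set MR = MC: 185.2 − 4q = 87.5 + 4q → q_m = 12.2125.
Price p_m = 185.2 − 2·12.2125 = 160.775; MC(q_m) = 87.5 + 4·12.2125 = 136.35.
Competitive q* = 16.28333, so Δq = 4.07083; wedge = 160.775 − 136.35 = 24.425.
Welfare loss = ½ × 4.07083 × 24.425 = €49.72.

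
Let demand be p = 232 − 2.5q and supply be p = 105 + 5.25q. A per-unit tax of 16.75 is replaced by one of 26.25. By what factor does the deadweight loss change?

2.456

Competitive equilibrium: 232 − 2.5q = 105 + 5.25q → q* = 16.3871, p* = 191.0323.
For a per-unit tax t: Δq = t/7.75, so DWL = ½·t·(t/7.75) = t²/15.5.
At t = 16.75: DWL = 18.101. At t = 26.25: DWL = 44.456.
Ratio = (26.25/16.75)² = 2.456.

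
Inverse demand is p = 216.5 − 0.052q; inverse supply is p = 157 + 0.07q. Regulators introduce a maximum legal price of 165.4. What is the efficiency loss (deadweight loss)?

8247.62

Competitive equilibrium: 216.5 − 0.052q = 157 + 0.07q → q* = 487.7049, p* = 191.1393.
At the ceiling p = 165.4, quantity supplied = (165.4 − 157)/0.07 = 120.
Willingness to pay at q' = 120: 216.5 − 0.052·120 = 210.26.
Δq = 487.7049 − 120 = 367.7049; wedge = 210.26 − 165.4 = 44.86.
Welfare loss = ½ × 367.7049 × 44.86 = 8247.62.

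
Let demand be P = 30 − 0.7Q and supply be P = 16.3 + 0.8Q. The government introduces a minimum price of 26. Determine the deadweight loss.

Competitive equilibrium: 30 − 0.7Q = 16.3 + 0.8Q → Q* = 9.1333, P* = 23.6067.
At the floor P = 26, quantity demanded = (30 − 26)/0.7 = 5.7143.
Sellers' marginal cost at Q' = 5.7143: 16.3 + 0.8·5.7143 = 20.8714.
ΔQ = 9.1333 − 5.7143 = 3.419; wedge = 26 − 20.8714 = 5.1286.
Deadweight loss = ½ × 3.419 × 5.1286 = 8.77.

8.77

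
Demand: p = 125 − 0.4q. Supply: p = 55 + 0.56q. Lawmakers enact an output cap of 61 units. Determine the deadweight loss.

68.16

Competitive equilibrium: 125 − 0.4q = 55 + 0.56q → q* = 72.9167, p* = 95.8333.
At q = 61: demand price = 125 − 0.4·61 = 100.6; supply price = 55 + 0.56·61 = 89.16.
Δq = 72.9167 − 61 = 11.9167; wedge = 100.6 − 89.16 = 11.44.
Welfare loss = ½ × 11.9167 × 11.44 = 68.16.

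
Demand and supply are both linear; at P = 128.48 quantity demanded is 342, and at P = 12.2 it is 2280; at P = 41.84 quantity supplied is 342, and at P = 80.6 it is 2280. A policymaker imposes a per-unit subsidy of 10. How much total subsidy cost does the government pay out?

15500

Demand slope = (12.2 − 128.48)/(2280 − 342) = −0.06, so P = 149 − 0.06Q.
Supply slope = (80.6 − 41.84)/(2280 − 342) = 0.02, so P = 35 + 0.02Q.
Competitive equilibrium: 149 − 0.06Q = 35 + 0.02Q → Q* = 1425, P* = 63.5.
The subsidy lowers effective supply by 10: P = 25 + 0.02Q.
New quantity: 149 − 0.06Q = 25 + 0.02Q → Q' = 1550.
Total subsidy cost = 10 × 1550 = 15500.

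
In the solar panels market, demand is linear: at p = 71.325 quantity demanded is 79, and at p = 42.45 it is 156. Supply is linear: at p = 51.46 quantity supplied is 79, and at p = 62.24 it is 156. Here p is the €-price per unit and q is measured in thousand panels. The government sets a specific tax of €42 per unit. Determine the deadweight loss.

Demand slope = (42.45 − 71.325)/(156 − 79) = −0.375, so p = 100.95 − 0.375q.
Supply slope = (62.24 − 51.46)/(156 − 79) = 0.14, so p = 40.4 + 0.14q.
Competitive equilibrium: 100.95 − 0.375q = 40.4 + 0.14q → q* = 117.5728, p* = 56.8602.
With the tax, the buyer price exceeds the seller price by 42: (100.95 − 0.375q) − (40.4 + 0.14q) = 42 → q' = 36.0194.
Δq = 117.5728 − 36.0194 = 81.5534; the wedge equals the tax, 42.
DWL = ½ × 81.5534 × 42 = €1712.62 thousand.

€1712.62 thousand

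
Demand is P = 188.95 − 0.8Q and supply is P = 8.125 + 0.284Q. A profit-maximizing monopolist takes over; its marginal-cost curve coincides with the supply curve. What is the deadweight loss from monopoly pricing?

Competitive equilibrium: 188.95 − 0.8Q = 8.125 + 0.284Q → Q* = 166.8127, P* = 55.4998.
Marginal revenue: MR = 188.95 − 1.6Q. Set MR = MC: 188.95 − 1.6Q = 8.125 + 0.284Q → Q_m = 95.9793.
Price P_m = 188.95 − 0.8·95.9793 = 112.1666; MC(Q_m) = 8.125 + 0.284·95.9793 = 35.3831.
Competitive Q* = 166.8127, so ΔQ = 70.8334; wedge = 112.1666 − 35.3831 = 76.7835.
Welfare loss = ½ × 70.8334 × 76.7835 = 2719.42.

2719.42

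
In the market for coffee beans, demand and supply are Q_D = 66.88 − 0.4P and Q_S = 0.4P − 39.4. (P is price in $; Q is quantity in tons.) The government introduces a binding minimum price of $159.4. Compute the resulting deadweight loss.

In inverse form: demand P = 167.2 − 2.5Q, supply P = 98.5 + 2.5Q.
Competitive equilibrium: 167.2 − 2.5Q = 98.5 + 2.5Q → Q* = 13.74, P* = 132.85.
At the floor P = 159.4, quantity demanded = (167.2 − 159.4)/2.5 = 3.12.
Sellers' marginal cost at Q' = 3.12: 98.5 + 2.5·3.12 = 106.3.
ΔQ = 13.74 − 3.12 = 10.62; wedge = 159.4 − 106.3 = 53.1.
Welfare loss = ½ × 10.62 × 53.1 = $281.961.

$281.961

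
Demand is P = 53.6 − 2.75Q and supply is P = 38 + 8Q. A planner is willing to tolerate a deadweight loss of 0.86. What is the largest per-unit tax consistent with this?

Competitive equilibrium: 53.6 − 2.75Q = 38 + 8Q → Q* = 1.4512, P* = 49.6093.
A tax t gives ΔQ = t/10.75 and wedge t, so DWL = t²/21.5.
t²/21.5 = 0.86 → t² = 18.49 → t = 4.3.

4.3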